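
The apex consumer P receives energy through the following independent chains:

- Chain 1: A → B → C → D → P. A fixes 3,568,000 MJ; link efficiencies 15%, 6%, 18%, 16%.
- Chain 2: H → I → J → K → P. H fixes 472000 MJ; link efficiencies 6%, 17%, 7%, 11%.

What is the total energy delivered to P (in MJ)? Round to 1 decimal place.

961.9 MJ

Chain 1: 3568000 × 0.15 × 0.06 × 0.18 × 0.16 = 924.8256 MJ
Chain 2: 472000 × 0.06 × 0.17 × 0.07 × 0.11 = 37.07088 MJ
Total at P: 924.8256 + 37.07088 = 961.89648 MJ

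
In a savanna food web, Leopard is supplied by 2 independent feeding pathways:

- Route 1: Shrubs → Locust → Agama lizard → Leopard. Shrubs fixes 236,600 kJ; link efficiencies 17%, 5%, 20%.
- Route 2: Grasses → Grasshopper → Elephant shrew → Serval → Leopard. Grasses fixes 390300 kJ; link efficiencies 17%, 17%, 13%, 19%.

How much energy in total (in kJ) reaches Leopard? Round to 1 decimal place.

Route 1: 236600 × 0.17 × 0.05 × 0.2 = 402.22 kJ
Route 2: 390300 × 0.17 × 0.17 × 0.13 × 0.19 = 278.607849 kJ
Total at Leopard: 402.22 + 278.607849 = 680.827849 kJ

680.8 kJ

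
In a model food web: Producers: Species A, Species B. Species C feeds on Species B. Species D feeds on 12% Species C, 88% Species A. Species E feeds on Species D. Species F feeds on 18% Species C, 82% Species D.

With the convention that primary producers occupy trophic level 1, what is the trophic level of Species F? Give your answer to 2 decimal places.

Species C: 1 + 1 = 2
Species D: 1 + (0.12×2 + 0.88×1) = 2.12
Species E: 1 + 2.12 = 3.12
Species F: 1 + (0.18×2 + 0.82×2.12) = 3.0984

3.10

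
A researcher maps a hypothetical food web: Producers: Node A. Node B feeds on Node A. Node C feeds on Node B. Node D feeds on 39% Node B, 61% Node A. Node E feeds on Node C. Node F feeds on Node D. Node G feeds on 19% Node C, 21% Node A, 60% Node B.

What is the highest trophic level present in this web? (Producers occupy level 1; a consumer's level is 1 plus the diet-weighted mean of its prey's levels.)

Node B: 1 + 1 = 2
Node C: 1 + 2 = 3
Node D: 1 + (0.39×2 + 0.61×1) = 2.39
Node E: 1 + 3 = 4
Node F: 1 + 2.39 = 3.39
Node G: 1 + (0.19×3 + 0.21×1 + 0.6×2) = 2.98

4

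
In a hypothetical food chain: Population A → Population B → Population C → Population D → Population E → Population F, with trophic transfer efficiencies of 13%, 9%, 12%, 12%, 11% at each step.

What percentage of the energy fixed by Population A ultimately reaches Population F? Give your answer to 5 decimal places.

0.00185%

Product of link efficiencies: 0.13 × 0.09 × 0.12 × 0.12 × 0.11 = 0.0000185328
As a percentage: 0.0000185328 × 100 = 0.00185%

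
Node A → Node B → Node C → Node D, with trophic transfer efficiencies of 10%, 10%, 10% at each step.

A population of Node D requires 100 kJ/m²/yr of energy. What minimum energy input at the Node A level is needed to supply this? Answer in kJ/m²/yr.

100000 kJ/m²/yr

Cumulative transfer efficiency: 0.1 × 0.1 × 0.1 = 0.001
Node A energy = 100 / 0.001 = 100000 kJ/m²/yr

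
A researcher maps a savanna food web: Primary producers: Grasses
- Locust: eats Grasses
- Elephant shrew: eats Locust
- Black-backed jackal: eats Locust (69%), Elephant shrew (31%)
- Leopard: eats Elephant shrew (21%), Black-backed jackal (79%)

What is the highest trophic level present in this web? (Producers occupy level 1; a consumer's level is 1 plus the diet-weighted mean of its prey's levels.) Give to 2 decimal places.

4.24

Locust: 1 + 1 = 2
Elephant shrew: 1 + 2 = 3
Black-backed jackal: 1 + (0.69×2 + 0.31×3) = 3.31
Leopard: 1 + (0.21×3 + 0.79×3.31) = 4.2449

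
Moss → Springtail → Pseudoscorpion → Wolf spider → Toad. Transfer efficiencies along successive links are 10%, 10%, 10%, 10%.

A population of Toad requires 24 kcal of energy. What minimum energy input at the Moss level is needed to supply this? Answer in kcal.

Cumulative transfer efficiency: 0.1 × 0.1 × 0.1 × 0.1 = 0.0001
Moss energy = 24 / 0.0001 = 240000 kcal

240000 kcal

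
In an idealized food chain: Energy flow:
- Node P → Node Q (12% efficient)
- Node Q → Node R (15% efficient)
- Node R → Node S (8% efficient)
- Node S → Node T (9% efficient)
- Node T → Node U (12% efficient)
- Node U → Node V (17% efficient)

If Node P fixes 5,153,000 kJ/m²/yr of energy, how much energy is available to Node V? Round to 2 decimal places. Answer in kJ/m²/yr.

13.62 kJ/m²/yr

Node Q: 5153000 × 0.12 = 618360 kJ/m²/yr
Node R: 618360 × 0.15 = 92754 kJ/m²/yr
Node S: 92754 × 0.08 = 7420.32 kJ/m²/yr
Node T: 7420.32 × 0.09 = 667.8288 kJ/m²/yr
Node U: 667.8288 × 0.12 = 80.139456 kJ/m²/yr
Node V: 80.139456 × 0.17 = 13.62370752 kJ/m²/yr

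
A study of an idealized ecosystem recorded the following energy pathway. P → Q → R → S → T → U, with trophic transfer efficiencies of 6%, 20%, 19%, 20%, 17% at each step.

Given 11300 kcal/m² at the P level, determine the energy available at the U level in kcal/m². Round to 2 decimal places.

0.88 kcal/m²

Q: 11300 × 0.06 = 678 kcal/m²
R: 678 × 0.2 = 135.6 kcal/m²
S: 135.6 × 0.19 = 25.764 kcal/m²
T: 25.764 × 0.2 = 5.1528 kcal/m²
U: 5.1528 × 0.17 = 0.875976 kcal/m²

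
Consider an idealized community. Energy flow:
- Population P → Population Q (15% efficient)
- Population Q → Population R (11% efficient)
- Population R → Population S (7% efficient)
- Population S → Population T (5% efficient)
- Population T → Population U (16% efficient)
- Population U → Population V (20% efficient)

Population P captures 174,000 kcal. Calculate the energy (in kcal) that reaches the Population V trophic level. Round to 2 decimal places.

0.32 kcal

Population Q: 174000 × 0.15 = 26100 kcal
Population R: 26100 × 0.11 = 2871 kcal
Population S: 2871 × 0.07 = 200.97 kcal
Population T: 200.97 × 0.05 = 10.0485 kcal
Population U: 10.0485 × 0.16 = 1.60776 kcal
Population V: 1.60776 × 0.2 = 0.321552 kcal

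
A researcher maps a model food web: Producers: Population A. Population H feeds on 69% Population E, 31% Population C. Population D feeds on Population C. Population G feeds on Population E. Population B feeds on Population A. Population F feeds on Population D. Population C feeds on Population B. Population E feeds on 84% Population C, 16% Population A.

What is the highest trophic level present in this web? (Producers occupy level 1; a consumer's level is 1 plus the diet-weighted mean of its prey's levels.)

5

Population B: 1 + 1 = 2
Population C: 1 + 2 = 3
Population D: 1 + 3 = 4
Population E: 1 + (0.84×3 + 0.16×1) = 3.68
Population F: 1 + 4 = 5
Population G: 1 + 3.68 = 4.68
Population H: 1 + (0.69×3.68 + 0.31×3) = 4.4692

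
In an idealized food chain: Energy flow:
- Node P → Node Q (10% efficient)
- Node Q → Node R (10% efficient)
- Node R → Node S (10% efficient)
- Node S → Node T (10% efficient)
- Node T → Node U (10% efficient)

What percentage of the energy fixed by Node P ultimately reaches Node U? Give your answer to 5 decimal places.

Product of link efficiencies: 0.1 × 0.1 × 0.1 × 0.1 × 0.1 = 0.00001
As a percentage: 0.00001 × 100 = 0.00100%

0.00100%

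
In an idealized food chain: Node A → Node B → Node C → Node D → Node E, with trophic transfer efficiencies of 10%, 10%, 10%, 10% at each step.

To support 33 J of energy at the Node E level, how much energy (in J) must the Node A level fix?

330000 J

Cumulative transfer efficiency: 0.1 × 0.1 × 0.1 × 0.1 = 0.0001
Node A energy = 33 / 0.0001 = 330000 J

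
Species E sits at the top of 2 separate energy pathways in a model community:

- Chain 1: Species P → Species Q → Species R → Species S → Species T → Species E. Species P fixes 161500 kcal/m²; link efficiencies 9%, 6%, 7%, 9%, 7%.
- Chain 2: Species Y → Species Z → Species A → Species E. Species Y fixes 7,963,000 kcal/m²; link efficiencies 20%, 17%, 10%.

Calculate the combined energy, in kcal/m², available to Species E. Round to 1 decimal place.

27074.6 kcal/m²

Chain 1: 161500 × 0.09 × 0.06 × 0.07 × 0.09 × 0.07 = 0.3845961 kcal/m²
Chain 2: 7963000 × 0.2 × 0.17 × 0.1 = 27074.2 kcal/m²
Total at Species E: 0.3845961 + 27074.2 = 27074.5845961 kcal/m²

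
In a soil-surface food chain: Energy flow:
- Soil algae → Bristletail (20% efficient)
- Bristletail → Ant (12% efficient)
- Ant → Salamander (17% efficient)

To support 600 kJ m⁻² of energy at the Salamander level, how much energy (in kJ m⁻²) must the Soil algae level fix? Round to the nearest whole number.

Cumulative transfer efficiency: 0.2 × 0.12 × 0.17 = 0.00408
Soil algae energy = 600 / 0.00408 = 147059 kJ m⁻²

147059 kJ m⁻²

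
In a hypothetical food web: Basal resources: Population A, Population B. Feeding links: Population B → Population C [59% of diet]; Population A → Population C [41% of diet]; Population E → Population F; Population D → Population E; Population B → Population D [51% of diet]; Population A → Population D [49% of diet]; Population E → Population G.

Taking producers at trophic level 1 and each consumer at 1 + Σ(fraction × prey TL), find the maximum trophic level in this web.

4

Population C: 1 + (0.41×1 + 0.59×1) = 2
Population D: 1 + (0.51×1 + 0.49×1) = 2
Population E: 1 + 2 = 3
Population F: 1 + 3 = 4
Population G: 1 + 3 = 4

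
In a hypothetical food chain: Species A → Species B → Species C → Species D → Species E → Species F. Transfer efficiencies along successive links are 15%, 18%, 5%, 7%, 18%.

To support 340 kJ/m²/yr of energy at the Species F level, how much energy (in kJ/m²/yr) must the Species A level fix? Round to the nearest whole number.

19988242 kJ/m²/yr

Cumulative transfer efficiency: 0.15 × 0.18 × 0.05 × 0.07 × 0.18 = 0.00001701
Species A energy = 340 / 0.00001701 = 19988242 kJ/m²/yr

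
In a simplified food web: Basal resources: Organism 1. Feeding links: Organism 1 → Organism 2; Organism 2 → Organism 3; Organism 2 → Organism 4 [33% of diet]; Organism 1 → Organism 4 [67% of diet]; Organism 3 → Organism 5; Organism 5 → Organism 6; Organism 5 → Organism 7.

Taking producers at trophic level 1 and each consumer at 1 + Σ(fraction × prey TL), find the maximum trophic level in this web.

Organism 2: 1 + 1 = 2
Organism 3: 1 + 2 = 3
Organism 4: 1 + (0.33×2 + 0.67×1) = 2.33
Organism 5: 1 + 3 = 4
Organism 6: 1 + 4 = 5
Organism 7: 1 + 4 = 5

5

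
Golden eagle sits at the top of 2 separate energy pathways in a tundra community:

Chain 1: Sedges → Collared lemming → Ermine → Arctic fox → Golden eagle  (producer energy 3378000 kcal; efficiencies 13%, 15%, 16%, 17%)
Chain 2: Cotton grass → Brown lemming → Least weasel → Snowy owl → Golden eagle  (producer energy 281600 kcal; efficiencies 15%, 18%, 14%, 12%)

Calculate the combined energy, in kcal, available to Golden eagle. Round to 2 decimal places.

1919.42 kcal

Chain 1: 3378000 × 0.13 × 0.15 × 0.16 × 0.17 = 1791.6912 kcal
Chain 2: 281600 × 0.15 × 0.18 × 0.14 × 0.12 = 127.73376 kcal
Total at Golden eagle: 1791.6912 + 127.73376 = 1919.42496 kcal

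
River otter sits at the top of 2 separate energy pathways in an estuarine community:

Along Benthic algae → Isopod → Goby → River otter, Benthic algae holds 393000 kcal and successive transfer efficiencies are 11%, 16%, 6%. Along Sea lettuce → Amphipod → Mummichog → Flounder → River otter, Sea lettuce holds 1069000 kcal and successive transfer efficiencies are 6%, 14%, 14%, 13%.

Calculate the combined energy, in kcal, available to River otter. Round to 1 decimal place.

578.4 kcal

Via Benthic algae: 393000 × 0.11 × 0.16 × 0.06 = 415.008 kcal
Via Sea lettuce: 1069000 × 0.06 × 0.14 × 0.14 × 0.13 = 163.42872 kcal
Total at River otter: 415.008 + 163.42872 = 578.43672 kcal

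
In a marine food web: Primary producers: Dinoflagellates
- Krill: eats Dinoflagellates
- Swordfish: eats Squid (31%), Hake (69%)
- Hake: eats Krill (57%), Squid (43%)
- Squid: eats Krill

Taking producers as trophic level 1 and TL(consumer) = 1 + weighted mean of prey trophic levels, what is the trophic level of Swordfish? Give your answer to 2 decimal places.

Krill: 1 + 1 = 2
Squid: 1 + 2 = 3
Hake: 1 + (0.57×2 + 0.43×3) = 3.43
Swordfish: 1 + (0.31×3 + 0.69×3.43) = 4.2967

4.30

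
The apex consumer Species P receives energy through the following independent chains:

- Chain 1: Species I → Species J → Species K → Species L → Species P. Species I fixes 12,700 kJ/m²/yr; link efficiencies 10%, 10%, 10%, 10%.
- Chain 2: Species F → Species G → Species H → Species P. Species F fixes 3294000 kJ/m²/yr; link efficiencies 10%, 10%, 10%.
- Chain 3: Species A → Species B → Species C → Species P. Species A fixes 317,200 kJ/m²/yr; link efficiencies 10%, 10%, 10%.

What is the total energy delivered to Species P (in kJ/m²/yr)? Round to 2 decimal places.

Chain 1: 12700 × 0.1 × 0.1 × 0.1 × 0.1 = 1.27 kJ/m²/yr
Chain 2: 3294000 × 0.1 × 0.1 × 0.1 = 3294 kJ/m²/yr
Chain 3: 317200 × 0.1 × 0.1 × 0.1 = 317.2 kJ/m²/yr
Total at Species P: 1.27 + 3294 + 317.2 = 3612.47 kJ/m²/yr

3612.47 kJ/m²/yr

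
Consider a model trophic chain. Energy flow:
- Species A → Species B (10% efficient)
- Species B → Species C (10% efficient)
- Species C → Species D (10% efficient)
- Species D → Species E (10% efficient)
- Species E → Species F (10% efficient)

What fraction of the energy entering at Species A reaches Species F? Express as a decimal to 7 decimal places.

0.0000100

Product of link efficiencies: 0.1 × 0.1 × 0.1 × 0.1 × 0.1 = 0.00001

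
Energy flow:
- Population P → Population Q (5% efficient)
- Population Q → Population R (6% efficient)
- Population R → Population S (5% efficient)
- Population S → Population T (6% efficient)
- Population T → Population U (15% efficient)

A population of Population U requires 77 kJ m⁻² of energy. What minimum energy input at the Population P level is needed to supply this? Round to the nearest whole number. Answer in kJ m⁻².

Cumulative transfer efficiency: 0.05 × 0.06 × 0.05 × 0.06 × 0.15 = 0.00000135
Population P energy = 77 / 0.00000135 = 57037037 kJ m⁻²

57037037 kJ m⁻²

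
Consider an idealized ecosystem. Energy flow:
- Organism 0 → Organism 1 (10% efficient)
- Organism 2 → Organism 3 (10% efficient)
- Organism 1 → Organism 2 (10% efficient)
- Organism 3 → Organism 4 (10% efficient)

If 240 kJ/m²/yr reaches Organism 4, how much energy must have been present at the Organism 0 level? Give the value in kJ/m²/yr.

Cumulative transfer efficiency: 0.1 × 0.1 × 0.1 × 0.1 = 0.0001
Organism 0 energy = 240 / 0.0001 = 2400000 kJ/m²/yr

2400000 kJ/m²/yr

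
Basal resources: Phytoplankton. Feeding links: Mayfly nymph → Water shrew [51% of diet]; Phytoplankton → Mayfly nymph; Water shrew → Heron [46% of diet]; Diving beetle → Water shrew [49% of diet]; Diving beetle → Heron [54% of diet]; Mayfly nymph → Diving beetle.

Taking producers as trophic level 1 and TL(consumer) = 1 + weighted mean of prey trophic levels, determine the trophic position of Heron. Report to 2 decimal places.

4.23

Mayfly nymph: 1 + 1 = 2
Diving beetle: 1 + 2 = 3
Water shrew: 1 + (0.51×2 + 0.49×3) = 3.49
Heron: 1 + (0.54×3 + 0.46×3.49) = 4.2254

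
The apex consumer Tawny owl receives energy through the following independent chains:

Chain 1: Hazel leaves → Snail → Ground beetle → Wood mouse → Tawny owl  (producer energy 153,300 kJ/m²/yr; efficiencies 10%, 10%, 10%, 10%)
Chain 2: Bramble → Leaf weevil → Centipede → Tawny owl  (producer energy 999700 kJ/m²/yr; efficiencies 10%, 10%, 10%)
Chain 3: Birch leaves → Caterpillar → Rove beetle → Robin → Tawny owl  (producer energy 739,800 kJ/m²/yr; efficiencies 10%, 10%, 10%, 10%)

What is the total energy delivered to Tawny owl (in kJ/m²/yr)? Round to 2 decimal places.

1089.01 kJ/m²/yr

Chain 1: 153300 × 0.1 × 0.1 × 0.1 × 0.1 = 15.33 kJ/m²/yr
Chain 2: 999700 × 0.1 × 0.1 × 0.1 = 999.7 kJ/m²/yr
Chain 3: 739800 × 0.1 × 0.1 × 0.1 × 0.1 = 73.98 kJ/m²/yr
Total at Tawny owl: 15.33 + 999.7 + 73.98 = 1089.01 kJ/m²/yr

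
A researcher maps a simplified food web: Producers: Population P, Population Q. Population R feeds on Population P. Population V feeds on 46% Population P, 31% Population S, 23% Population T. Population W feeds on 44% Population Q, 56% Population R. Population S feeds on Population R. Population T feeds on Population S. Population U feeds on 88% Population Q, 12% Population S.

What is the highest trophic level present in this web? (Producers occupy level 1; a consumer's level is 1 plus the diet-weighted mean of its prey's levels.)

Population R: 1 + 1 = 2
Population S: 1 + 2 = 3
Population T: 1 + 3 = 4
Population U: 1 + (0.88×1 + 0.12×3) = 2.24
Population V: 1 + (0.46×1 + 0.31×3 + 0.23×4) = 3.31
Population W: 1 + (0.44×1 + 0.56×2) = 2.56

4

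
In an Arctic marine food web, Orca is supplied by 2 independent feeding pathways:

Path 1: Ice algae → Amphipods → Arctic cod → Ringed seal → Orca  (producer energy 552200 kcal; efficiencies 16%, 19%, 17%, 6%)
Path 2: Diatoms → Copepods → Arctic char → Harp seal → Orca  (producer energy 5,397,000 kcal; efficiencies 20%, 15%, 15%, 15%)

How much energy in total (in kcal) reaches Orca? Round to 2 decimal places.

Path 1: 552200 × 0.16 × 0.19 × 0.17 × 0.06 = 171.226176 kcal
Path 2: 5397000 × 0.2 × 0.15 × 0.15 × 0.15 = 3642.975 kcal
Total at Orca: 171.226176 + 3642.975 = 3814.201176 kcal

3814.20 kcal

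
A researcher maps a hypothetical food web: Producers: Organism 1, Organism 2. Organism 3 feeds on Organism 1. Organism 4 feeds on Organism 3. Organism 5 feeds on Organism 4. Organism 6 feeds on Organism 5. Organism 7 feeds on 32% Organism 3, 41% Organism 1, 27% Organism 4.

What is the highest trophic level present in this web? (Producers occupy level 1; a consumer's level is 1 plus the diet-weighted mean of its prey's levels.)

Organism 3: 1 + 1 = 2
Organism 4: 1 + 2 = 3
Organism 5: 1 + 3 = 4
Organism 6: 1 + 4 = 5
Organism 7: 1 + (0.32×2 + 0.41×1 + 0.27×3) = 2.86

5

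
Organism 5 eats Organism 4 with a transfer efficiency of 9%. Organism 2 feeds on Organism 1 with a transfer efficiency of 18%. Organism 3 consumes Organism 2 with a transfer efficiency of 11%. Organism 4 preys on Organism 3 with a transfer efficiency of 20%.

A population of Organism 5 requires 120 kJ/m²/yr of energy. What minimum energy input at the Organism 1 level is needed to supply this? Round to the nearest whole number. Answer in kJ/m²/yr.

336700 kJ/m²/yr

Cumulative transfer efficiency: 0.18 × 0.11 × 0.2 × 0.09 = 0.0003564
Organism 1 energy = 120 / 0.0003564 = 336700 kJ/m²/yr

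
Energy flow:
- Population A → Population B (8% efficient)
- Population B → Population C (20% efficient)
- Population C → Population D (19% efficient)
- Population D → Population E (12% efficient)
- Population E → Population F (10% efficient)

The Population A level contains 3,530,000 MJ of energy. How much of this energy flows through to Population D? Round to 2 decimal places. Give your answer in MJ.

10731.20 MJ

Population B: 3530000 × 0.08 = 282400 MJ
Population C: 282400 × 0.2 = 56480 MJ
Population D: 56480 × 0.19 = 10731.2 MJ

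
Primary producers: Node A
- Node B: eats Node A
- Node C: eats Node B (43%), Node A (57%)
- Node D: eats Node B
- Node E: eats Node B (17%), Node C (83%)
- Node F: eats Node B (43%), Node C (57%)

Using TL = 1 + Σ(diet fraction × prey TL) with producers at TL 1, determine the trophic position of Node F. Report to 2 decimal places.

3.25

Node B: 1 + 1 = 2
Node C: 1 + (0.43×2 + 0.57×1) = 2.43
Node D: 1 + 2 = 3
Node E: 1 + (0.17×2 + 0.83×2.43) = 3.3569
Node F: 1 + (0.43×2 + 0.57×2.43) = 3.2451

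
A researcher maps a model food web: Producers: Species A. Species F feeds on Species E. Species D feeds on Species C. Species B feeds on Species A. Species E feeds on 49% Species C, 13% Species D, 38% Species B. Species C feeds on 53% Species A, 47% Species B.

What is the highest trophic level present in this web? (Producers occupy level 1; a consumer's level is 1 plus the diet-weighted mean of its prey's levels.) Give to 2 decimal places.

Species B: 1 + 1 = 2
Species C: 1 + (0.53×1 + 0.47×2) = 2.47
Species D: 1 + 2.47 = 3.47
Species E: 1 + (0.49×2.47 + 0.13×3.47 + 0.38×2) = 3.4214
Species F: 1 + 3.4214 = 4.4214

4.42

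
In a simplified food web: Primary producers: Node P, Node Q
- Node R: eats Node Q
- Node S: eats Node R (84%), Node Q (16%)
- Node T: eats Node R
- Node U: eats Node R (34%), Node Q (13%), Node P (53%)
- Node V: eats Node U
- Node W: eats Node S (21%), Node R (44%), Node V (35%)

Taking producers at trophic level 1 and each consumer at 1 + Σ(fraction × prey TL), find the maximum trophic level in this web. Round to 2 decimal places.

Node R: 1 + 1 = 2
Node S: 1 + (0.84×2 + 0.16×1) = 2.84
Node T: 1 + 2 = 3
Node U: 1 + (0.34×2 + 0.13×1 + 0.53×1) = 2.34
Node V: 1 + 2.34 = 3.34
Node W: 1 + (0.21×2.84 + 0.44×2 + 0.35×3.34) = 3.6454

3.65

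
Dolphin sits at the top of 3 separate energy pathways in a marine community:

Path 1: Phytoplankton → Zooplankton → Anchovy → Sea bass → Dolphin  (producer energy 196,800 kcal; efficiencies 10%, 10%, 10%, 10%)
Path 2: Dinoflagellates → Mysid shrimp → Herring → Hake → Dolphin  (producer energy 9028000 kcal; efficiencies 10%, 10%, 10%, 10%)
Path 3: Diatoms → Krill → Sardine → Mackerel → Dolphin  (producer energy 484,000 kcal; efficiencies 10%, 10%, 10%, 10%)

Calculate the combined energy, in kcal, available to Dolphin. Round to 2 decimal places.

Path 1: 196800 × 0.1 × 0.1 × 0.1 × 0.1 = 19.68 kcal
Path 2: 9028000 × 0.1 × 0.1 × 0.1 × 0.1 = 902.8 kcal
Path 3: 484000 × 0.1 × 0.1 × 0.1 × 0.1 = 48.4 kcal
Total at Dolphin: 19.68 + 902.8 + 48.4 = 970.88 kcal

970.88 kcal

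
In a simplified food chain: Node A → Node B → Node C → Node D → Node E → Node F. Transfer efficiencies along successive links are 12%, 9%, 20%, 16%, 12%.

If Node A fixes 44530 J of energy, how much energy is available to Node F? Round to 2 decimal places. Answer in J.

1.85 J

Node B: 44530 × 0.12 = 5343.6 J
Node C: 5343.6 × 0.09 = 480.924 J
Node D: 480.924 × 0.2 = 96.1848 J
Node E: 96.1848 × 0.16 = 15.389568 J
Node F: 15.389568 × 0.12 = 1.84674816 J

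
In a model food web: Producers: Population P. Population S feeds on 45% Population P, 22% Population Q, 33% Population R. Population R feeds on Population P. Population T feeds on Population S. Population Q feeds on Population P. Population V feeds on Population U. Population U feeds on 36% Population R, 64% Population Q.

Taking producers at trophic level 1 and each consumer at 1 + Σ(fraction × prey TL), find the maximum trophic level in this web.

Population Q: 1 + 1 = 2
Population R: 1 + 1 = 2
Population S: 1 + (0.45×1 + 0.22×2 + 0.33×2) = 2.55
Population T: 1 + 2.55 = 3.55
Population U: 1 + (0.36×2 + 0.64×2) = 3
Population V: 1 + 3 = 4

4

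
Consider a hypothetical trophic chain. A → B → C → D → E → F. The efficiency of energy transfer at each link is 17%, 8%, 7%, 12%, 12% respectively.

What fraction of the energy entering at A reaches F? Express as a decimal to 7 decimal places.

Product of link efficiencies: 0.17 × 0.08 × 0.07 × 0.12 × 0.12 = 0.0000137088

0.0000137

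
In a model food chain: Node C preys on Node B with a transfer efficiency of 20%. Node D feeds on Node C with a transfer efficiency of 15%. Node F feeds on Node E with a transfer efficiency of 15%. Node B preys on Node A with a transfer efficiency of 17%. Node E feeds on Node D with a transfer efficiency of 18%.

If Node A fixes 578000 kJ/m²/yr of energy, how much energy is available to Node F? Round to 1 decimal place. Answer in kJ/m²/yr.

Node B: 578000 × 0.17 = 98260 kJ/m²/yr
Node C: 98260 × 0.2 = 19652 kJ/m²/yr
Node D: 19652 × 0.15 = 2947.8 kJ/m²/yr
Node E: 2947.8 × 0.18 = 530.604 kJ/m²/yr
Node F: 530.604 × 0.15 = 79.5906 kJ/m²/yr

79.6 kJ/m²/yr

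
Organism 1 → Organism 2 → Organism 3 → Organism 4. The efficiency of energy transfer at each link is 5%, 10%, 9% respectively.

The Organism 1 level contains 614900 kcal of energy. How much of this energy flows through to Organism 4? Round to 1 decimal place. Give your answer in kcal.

Organism 2: 614900 × 0.05 = 30745 kcal
Organism 3: 30745 × 0.1 = 3074.5 kcal
Organism 4: 3074.5 × 0.09 = 276.705 kcal

276.7 kcal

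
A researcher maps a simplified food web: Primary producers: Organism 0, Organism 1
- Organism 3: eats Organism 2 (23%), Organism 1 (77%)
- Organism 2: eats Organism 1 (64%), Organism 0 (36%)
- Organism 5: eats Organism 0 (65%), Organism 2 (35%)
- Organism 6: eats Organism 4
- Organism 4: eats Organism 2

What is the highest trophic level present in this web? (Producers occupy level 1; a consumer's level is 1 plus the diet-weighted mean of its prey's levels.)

Organism 2: 1 + (0.64×1 + 0.36×1) = 2
Organism 3: 1 + (0.23×2 + 0.77×1) = 2.23
Organism 4: 1 + 2 = 3
Organism 5: 1 + (0.65×1 + 0.35×2) = 2.35
Organism 6: 1 + 3 = 4

4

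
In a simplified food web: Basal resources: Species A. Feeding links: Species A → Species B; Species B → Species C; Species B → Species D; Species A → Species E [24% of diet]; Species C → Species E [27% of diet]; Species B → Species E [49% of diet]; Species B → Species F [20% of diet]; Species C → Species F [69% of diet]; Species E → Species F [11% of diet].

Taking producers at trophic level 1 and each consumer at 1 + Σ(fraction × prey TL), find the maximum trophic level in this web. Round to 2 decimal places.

Species B: 1 + 1 = 2
Species C: 1 + 2 = 3
Species D: 1 + 2 = 3
Species E: 1 + (0.24×1 + 0.27×3 + 0.49×2) = 3.03
Species F: 1 + (0.2×2 + 0.69×3 + 0.11×3.03) = 3.8033

3.80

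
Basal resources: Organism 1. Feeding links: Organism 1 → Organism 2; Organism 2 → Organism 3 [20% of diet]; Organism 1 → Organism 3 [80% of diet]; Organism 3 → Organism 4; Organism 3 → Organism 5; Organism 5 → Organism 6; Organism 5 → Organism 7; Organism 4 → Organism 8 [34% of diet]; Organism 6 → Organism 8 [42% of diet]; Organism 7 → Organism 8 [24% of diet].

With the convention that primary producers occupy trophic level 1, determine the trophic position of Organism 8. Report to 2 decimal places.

4.86

Organism 2: 1 + 1 = 2
Organism 3: 1 + (0.2×2 + 0.8×1) = 2.2
Organism 4: 1 + 2.2 = 3.2
Organism 5: 1 + 2.2 = 3.2
Organism 6: 1 + 3.2 = 4.2
Organism 7: 1 + 3.2 = 4.2
Organism 8: 1 + (0.34×3.2 + 0.42×4.2 + 0.24×4.2) = 4.86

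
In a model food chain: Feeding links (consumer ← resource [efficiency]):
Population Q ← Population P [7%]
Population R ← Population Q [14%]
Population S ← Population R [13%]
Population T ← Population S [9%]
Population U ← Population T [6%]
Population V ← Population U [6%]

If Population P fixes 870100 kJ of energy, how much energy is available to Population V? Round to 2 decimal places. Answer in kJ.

Population Q: 870100 × 0.07 = 60907 kJ
Population R: 60907 × 0.14 = 8526.98 kJ
Population S: 8526.98 × 0.13 = 1108.5074 kJ
Population T: 1108.5074 × 0.09 = 99.765666 kJ
Population U: 99.765666 × 0.06 = 5.98593996 kJ
Population V: 5.98593996 × 0.06 = 0.3591563976 kJ

0.36 kJ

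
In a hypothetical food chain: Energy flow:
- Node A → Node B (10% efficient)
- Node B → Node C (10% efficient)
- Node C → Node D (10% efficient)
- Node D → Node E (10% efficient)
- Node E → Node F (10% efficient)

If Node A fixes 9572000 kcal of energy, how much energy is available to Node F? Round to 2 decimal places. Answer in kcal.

95.72 kcal

Node B: 9572000 × 0.1 = 957200 kcal
Node C: 957200 × 0.1 = 95720 kcal
Node D: 95720 × 0.1 = 9572 kcal
Node E: 9572 × 0.1 = 957.2 kcal
Node F: 957.2 × 0.1 = 95.72 kcal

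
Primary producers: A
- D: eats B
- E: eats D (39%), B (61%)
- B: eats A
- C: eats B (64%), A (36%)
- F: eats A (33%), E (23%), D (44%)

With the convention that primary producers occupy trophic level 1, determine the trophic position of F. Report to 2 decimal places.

3.43

B: 1 + 1 = 2
C: 1 + (0.64×2 + 0.36×1) = 2.64
D: 1 + 2 = 3
E: 1 + (0.39×3 + 0.61×2) = 3.39
F: 1 + (0.33×1 + 0.23×3.39 + 0.44×3) = 3.4297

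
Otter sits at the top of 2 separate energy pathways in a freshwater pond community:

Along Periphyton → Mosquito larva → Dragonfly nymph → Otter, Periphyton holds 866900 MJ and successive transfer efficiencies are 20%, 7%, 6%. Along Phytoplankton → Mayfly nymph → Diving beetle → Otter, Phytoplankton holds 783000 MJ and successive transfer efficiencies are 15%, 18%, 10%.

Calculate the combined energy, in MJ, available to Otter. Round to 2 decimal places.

Via Periphyton: 866900 × 0.2 × 0.07 × 0.06 = 728.196 MJ
Via Phytoplankton: 783000 × 0.15 × 0.18 × 0.1 = 2114.1 MJ
Total at Otter: 728.196 + 2114.1 = 2842.296 MJ

2842.30 MJ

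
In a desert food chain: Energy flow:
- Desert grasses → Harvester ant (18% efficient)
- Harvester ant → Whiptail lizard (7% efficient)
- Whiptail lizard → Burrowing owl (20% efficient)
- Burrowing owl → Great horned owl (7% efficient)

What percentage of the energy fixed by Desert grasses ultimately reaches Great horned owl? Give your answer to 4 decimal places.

Product of link efficiencies: 0.18 × 0.07 × 0.2 × 0.07 = 0.0001764
As a percentage: 0.0001764 × 100 = 0.0176%

0.0176%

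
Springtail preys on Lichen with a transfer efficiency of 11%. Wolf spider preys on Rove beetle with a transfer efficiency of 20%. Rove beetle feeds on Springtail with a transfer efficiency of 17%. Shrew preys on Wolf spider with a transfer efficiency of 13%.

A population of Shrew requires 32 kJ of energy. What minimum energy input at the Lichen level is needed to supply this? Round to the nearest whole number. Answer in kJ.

65817 kJ

Cumulative transfer efficiency: 0.11 × 0.17 × 0.2 × 0.13 = 0.0004862
Lichen energy = 32 / 0.0004862 = 65817 kJ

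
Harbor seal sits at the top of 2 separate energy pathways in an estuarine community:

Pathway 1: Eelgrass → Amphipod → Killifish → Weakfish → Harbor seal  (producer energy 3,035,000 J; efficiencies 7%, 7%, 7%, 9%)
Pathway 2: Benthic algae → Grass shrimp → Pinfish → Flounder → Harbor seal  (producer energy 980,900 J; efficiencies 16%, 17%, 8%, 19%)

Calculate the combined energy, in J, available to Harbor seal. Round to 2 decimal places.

499.23 J

Pathway 1: 3035000 × 0.07 × 0.07 × 0.07 × 0.09 = 93.69045 J
Pathway 2: 980900 × 0.16 × 0.17 × 0.08 × 0.19 = 405.543296 J
Total at Harbor seal: 93.69045 + 405.543296 = 499.233746 J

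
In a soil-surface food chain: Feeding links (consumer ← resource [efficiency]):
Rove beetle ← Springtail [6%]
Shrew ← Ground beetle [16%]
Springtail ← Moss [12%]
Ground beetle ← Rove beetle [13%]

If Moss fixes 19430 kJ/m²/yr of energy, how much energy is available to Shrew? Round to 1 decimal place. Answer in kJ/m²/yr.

2.9 kJ/m²/yr

Springtail: 19430 × 0.12 = 2331.6 kJ/m²/yr
Rove beetle: 2331.6 × 0.06 = 139.896 kJ/m²/yr
Ground beetle: 139.896 × 0.13 = 18.18648 kJ/m²/yr
Shrew: 18.18648 × 0.16 = 2.9098368 kJ/m²/yr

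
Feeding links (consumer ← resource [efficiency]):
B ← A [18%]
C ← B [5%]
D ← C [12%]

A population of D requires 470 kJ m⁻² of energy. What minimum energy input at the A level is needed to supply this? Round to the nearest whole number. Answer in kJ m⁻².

Cumulative transfer efficiency: 0.18 × 0.05 × 0.12 = 0.00108
A energy = 470 / 0.00108 = 435185 kJ m⁻²

435185 kJ m⁻²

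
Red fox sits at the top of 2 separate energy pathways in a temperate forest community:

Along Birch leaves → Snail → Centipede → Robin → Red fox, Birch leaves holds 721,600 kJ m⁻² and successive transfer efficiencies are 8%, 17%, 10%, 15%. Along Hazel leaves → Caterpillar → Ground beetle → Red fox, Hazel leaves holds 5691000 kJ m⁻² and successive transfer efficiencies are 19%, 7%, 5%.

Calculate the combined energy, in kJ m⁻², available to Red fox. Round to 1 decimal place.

Via Birch leaves: 721600 × 0.08 × 0.17 × 0.1 × 0.15 = 147.2064 kJ m⁻²
Via Hazel leaves: 5691000 × 0.19 × 0.07 × 0.05 = 3784.515 kJ m⁻²
Total at Red fox: 147.2064 + 3784.515 = 3931.7214 kJ m⁻²

3931.7 kJ m⁻²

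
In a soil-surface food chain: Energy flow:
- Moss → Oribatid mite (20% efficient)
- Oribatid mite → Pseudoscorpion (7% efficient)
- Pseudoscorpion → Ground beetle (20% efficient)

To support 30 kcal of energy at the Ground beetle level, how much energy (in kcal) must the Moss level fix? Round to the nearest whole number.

Cumulative transfer efficiency: 0.2 × 0.07 × 0.2 = 0.0028
Moss energy = 30 / 0.0028 = 10714 kcal

10714 kcal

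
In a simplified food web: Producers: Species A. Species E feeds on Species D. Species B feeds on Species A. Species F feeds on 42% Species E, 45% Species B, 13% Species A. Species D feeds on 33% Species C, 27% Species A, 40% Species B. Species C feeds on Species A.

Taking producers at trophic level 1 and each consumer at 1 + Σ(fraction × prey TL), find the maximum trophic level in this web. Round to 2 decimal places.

3.73

Species B: 1 + 1 = 2
Species C: 1 + 1 = 2
Species D: 1 + (0.33×2 + 0.27×1 + 0.4×2) = 2.73
Species E: 1 + 2.73 = 3.73
Species F: 1 + (0.42×3.73 + 0.45×2 + 0.13×1) = 3.5966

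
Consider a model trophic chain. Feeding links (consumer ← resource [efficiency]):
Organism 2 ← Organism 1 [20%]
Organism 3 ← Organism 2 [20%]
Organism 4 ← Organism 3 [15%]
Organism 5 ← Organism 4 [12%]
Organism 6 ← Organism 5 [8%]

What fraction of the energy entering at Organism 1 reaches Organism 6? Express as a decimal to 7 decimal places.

Product of link efficiencies: 0.2 × 0.2 × 0.15 × 0.12 × 0.08 = 0.0000576

0.0000576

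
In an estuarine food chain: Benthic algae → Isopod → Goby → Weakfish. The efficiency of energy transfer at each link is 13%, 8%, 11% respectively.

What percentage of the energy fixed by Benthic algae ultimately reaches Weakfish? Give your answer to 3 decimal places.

Product of link efficiencies: 0.13 × 0.08 × 0.11 = 0.001144
As a percentage: 0.001144 × 100 = 0.114%

0.114%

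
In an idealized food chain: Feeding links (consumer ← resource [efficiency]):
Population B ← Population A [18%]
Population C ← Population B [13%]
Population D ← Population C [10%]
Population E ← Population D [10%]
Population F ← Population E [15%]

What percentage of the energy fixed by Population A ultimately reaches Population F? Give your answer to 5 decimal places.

Product of link efficiencies: 0.18 × 0.13 × 0.1 × 0.1 × 0.15 = 0.0000351
As a percentage: 0.0000351 × 100 = 0.00351%

0.00351%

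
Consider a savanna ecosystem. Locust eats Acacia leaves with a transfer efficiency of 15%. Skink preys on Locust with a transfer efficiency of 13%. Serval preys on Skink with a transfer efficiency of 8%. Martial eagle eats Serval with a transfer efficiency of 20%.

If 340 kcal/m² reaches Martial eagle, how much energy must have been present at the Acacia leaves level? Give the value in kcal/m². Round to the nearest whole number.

Cumulative transfer efficiency: 0.15 × 0.13 × 0.08 × 0.2 = 0.000312
Acacia leaves energy = 340 / 0.000312 = 1089744 kcal/m²

1089744 kcal/m²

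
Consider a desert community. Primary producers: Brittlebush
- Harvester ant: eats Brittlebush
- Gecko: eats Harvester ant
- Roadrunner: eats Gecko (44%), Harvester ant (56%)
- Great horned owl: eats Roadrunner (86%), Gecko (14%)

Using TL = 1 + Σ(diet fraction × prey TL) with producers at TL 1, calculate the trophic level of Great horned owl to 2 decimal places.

Harvester ant: 1 + 1 = 2
Gecko: 1 + 2 = 3
Roadrunner: 1 + (0.44×3 + 0.56×2) = 3.44
Great horned owl: 1 + (0.86×3.44 + 0.14×3) = 4.3784

4.38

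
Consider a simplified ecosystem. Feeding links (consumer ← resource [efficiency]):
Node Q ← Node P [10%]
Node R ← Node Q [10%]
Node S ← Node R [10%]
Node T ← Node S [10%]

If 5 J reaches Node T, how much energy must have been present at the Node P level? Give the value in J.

50000 J

Cumulative transfer efficiency: 0.1 × 0.1 × 0.1 × 0.1 = 0.0001
Node P energy = 5 / 0.0001 = 50000 J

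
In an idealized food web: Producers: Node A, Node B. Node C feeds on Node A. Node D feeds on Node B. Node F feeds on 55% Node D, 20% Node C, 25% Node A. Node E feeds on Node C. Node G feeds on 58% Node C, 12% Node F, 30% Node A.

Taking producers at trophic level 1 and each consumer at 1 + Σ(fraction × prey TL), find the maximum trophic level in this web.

Node C: 1 + 1 = 2
Node D: 1 + 1 = 2
Node E: 1 + 2 = 3
Node F: 1 + (0.55×2 + 0.2×2 + 0.25×1) = 2.75
Node G: 1 + (0.58×2 + 0.12×2.75 + 0.3×1) = 2.79

3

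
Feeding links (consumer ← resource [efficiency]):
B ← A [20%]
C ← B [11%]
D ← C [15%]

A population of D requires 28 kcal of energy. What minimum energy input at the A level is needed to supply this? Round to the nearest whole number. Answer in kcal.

8485 kcal

Cumulative transfer efficiency: 0.2 × 0.11 × 0.15 = 0.0033
A energy = 28 / 0.0033 = 8485 kcal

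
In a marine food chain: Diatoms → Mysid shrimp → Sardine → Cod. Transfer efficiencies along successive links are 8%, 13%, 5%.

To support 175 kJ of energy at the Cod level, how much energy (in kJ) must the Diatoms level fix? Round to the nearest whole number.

Cumulative transfer efficiency: 0.08 × 0.13 × 0.05 = 0.00052
Diatoms energy = 175 / 0.00052 = 336538 kJ

336538 kJ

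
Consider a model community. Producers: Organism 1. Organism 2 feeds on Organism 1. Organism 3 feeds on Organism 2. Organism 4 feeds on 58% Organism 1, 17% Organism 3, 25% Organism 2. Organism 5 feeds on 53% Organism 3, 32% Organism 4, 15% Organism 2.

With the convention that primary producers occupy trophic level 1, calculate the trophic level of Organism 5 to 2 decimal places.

Organism 2: 1 + 1 = 2
Organism 3: 1 + 2 = 3
Organism 4: 1 + (0.58×1 + 0.17×3 + 0.25×2) = 2.59
Organism 5: 1 + (0.53×3 + 0.32×2.59 + 0.15×2) = 3.7188

3.72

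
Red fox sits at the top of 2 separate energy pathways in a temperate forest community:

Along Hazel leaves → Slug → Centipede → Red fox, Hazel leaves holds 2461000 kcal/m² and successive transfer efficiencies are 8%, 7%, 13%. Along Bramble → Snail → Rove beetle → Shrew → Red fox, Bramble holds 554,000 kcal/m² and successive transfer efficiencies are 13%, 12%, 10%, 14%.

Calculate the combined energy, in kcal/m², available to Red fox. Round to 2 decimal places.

1912.60 kcal/m²

Via Hazel leaves: 2461000 × 0.08 × 0.07 × 0.13 = 1791.608 kcal/m²
Via Bramble: 554000 × 0.13 × 0.12 × 0.1 × 0.14 = 120.9936 kcal/m²
Total at Red fox: 1791.608 + 120.9936 = 1912.6016 kcal/m²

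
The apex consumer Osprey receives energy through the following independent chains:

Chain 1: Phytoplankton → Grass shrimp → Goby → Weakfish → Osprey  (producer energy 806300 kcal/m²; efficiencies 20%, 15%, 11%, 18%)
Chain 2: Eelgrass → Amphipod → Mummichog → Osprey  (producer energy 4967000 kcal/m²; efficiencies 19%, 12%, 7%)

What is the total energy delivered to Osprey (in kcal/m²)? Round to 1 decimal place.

8406.3 kcal/m²

Chain 1: 806300 × 0.2 × 0.15 × 0.11 × 0.18 = 478.9422 kcal/m²
Chain 2: 4967000 × 0.19 × 0.12 × 0.07 = 7927.332 kcal/m²
Total at Osprey: 478.9422 + 7927.332 = 8406.2742 kcal/m²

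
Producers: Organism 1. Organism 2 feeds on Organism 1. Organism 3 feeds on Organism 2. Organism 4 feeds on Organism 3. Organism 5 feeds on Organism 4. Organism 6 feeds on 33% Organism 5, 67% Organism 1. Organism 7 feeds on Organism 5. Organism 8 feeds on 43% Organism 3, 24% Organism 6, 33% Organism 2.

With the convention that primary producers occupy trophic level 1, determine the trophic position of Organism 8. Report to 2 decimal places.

3.75

Organism 2: 1 + 1 = 2
Organism 3: 1 + 2 = 3
Organism 4: 1 + 3 = 4
Organism 5: 1 + 4 = 5
Organism 6: 1 + (0.33×5 + 0.67×1) = 3.32
Organism 7: 1 + 5 = 6
Organism 8: 1 + (0.43×3 + 0.24×3.32 + 0.33×2) = 3.7468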